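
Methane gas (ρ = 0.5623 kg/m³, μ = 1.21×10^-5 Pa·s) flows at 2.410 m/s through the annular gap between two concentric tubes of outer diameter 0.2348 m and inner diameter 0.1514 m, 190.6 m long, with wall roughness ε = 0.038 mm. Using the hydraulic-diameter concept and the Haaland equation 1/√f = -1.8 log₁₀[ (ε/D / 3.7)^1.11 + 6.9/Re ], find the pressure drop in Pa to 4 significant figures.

ΔP ≈ 119.4 Pa

Hydraulic diameter D_h = 4A/P = D_o - D_i = 0.2348 - 0.1514 = 0.0834 m.
Re = ρVD_h/μ = 0.5623·2.41·0.0834/1.21e-05 = 9340.
ε/D_h = 3.8e-05/0.0834 = 0.000456; Haaland gives 1/√f = -1.8 log₁₀[4.57e-05+0.000739] = 5.59, so f = 0.032.
ΔP = f(L/D_h)(ρV²/2) = 0.032·190.6/0.0834·1.633 = 119.4 Pa.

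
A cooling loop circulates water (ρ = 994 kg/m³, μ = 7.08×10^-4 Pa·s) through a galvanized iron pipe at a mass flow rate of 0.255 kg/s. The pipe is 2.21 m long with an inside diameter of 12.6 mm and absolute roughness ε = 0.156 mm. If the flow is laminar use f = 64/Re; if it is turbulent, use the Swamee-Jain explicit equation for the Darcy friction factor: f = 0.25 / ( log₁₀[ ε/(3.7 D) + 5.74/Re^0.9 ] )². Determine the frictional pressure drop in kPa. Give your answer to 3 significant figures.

ΔP ≈ 15.7 kPa

A = πD²/4 = π(0.0126)²/4 = 0.0001247 m²; mean velocity V = ṁ/(ρA) = 0.255/(994 · 0.0001247) = 2.057 m/s.
Reynolds number Re = ρVD/μ = 994 · 2.057 · 0.0126 / 0.000708 = 3.64e+04.
Re > 4000 → turbulent. Relative roughness ε/D = 0.000156/0.0126 = 0.0124. Swamee-Jain: f = 0.25/(log₁₀[0.0124/3.7 + 5.74/3.64e+04^0.9])² = 0.25/(log₁₀[0.00335 + 0.000451])² = 0.25/(-2.421)² = 0.04267.
Darcy-Weisbach: ΔP = f(L/D)(ρV²/2) = 0.04267·(2.21/0.0126)·(994·2.057²/2) = 0.04267·175.4·2104 = 1.574e+04 Pa.
ΔP = 1.574e+04 Pa = 15.7 kPa.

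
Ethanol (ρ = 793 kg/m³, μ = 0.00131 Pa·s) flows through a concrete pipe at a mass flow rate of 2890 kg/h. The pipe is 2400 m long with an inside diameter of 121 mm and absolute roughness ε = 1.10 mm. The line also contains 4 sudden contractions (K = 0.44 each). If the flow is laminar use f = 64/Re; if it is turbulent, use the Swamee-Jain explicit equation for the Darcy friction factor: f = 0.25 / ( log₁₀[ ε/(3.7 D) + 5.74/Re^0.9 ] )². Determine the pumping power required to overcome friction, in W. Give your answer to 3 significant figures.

P ≈ 2.83 W

ṁ = 2890 kg/h = 2890/3600 = 0.8028 kg/s.
A = πD²/4 = π(0.121)²/4 = 0.0115 m²; mean velocity V = ṁ/(ρA) = 0.8028/(793 · 0.0115) = 0.08804 m/s.
Reynolds number Re = ρVD/μ = 793 · 0.08804 · 0.121 / 0.00131 = 6448.
Re > 4000 → turbulent. Relative roughness ε/D = 0.0011/0.121 = 0.00909. Swamee-Jain: f = 0.25/(log₁₀[0.00909/3.7 + 5.74/6448^0.9])² = 0.25/(log₁₀[0.00246 + 0.00214])² = 0.25/(-2.338)² = 0.04575.
Total minor-loss coefficient ΣK = 4·0.44 = 1.76.
ΔP = [f·L/D + ΣK]·(ρV²/2) = [0.04575·2400/0.121 + 1.76]·(793·0.08804²/2) = [907.5 + 1.76]·3.073 = 2794 Pa.
Q = ṁ/ρ = 0.8028/793 = 0.001012 m³/s.
Pumping power P = QΔP = 0.001012·2794 = 2.829 W = 2.83 W.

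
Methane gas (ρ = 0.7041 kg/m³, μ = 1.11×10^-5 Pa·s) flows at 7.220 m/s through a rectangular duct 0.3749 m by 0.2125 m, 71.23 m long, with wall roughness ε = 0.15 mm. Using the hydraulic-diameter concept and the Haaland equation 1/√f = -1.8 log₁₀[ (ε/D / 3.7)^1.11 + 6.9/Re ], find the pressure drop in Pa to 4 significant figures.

Hydraulic diameter D_h = 4A/P = 4·(0.3749·0.2125)/(2·(0.3749+0.2125)) = 0.3187/1.175 = 0.2713 m.
Re = ρVD_h/μ = 0.7041·7.22·0.2713/1.11e-05 = 1.242e+05.
ε/D_h = 0.00015/0.2713 = 0.000553; Haaland gives 1/√f = -1.8 log₁₀[5.67e-05+5.55e-05] = 7.11, so f = 0.01978.
ΔP = f(L/D_h)(ρV²/2) = 0.01978·71.23/0.2713·18.35 = 95.34 Pa.

ΔP ≈ 95.34 Pa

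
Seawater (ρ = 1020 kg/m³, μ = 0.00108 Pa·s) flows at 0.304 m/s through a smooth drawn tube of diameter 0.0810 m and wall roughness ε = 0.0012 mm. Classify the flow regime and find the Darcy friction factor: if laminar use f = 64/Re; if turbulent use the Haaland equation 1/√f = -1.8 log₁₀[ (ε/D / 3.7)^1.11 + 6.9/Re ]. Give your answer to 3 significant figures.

f ≈ 0.0248

Re = ρVD/μ = 1020·0.304·0.081/0.00108 = 2.326e+04.
Re > 4000 → turbulent. ε/D = 1.2e-06/0.081 = 1.48e-05; Haaland: 1/√f = -1.8 log₁₀[1.02e-06 + 0.000297] = 6.347, so f = 0.02482.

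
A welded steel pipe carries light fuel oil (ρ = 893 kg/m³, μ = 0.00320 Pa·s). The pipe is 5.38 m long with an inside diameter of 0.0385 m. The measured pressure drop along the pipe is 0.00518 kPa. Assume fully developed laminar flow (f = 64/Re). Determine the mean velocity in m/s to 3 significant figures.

For laminar flow, f = 64/Re with Re = ρVD/μ, so Darcy-Weisbach reduces to ΔP = 32μLV/D². Solving for V: V = ΔP·D²/(32μL) = 5.18·(0.0385)²/(32·0.0032·5.38) = 0.01394 m/s.
Check: Re = ρVD/μ = 893·0.01394·0.0385/0.0032 = 149.7 < 2300, so the laminar assumption holds.

V ≈ 0.0139 m/s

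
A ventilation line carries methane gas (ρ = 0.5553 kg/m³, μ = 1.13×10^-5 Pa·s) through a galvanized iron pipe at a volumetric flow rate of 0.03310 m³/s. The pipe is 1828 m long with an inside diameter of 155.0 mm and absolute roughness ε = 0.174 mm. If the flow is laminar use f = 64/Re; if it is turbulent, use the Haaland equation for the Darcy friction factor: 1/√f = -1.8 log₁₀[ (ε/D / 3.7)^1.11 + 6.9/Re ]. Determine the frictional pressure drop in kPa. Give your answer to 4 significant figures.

ΔP ≈ 0.3050 kPa

Cross-sectional area A = πD²/4 = π(0.155)²/4 = 0.01887 m²; mean velocity V = Q/A = 0.0331/0.01887 = 1.754 m/s.
Reynolds number Re = ρVD/μ = 0.5553 · 1.754 · 0.155 / 1.13e-05 = 1.336e+04.
Re > 4000 → turbulent. Relative roughness ε/D = 0.000174/0.155 = 0.00112. Haaland: 1/√f = -1.8 log₁₀[(0.00112/3.7)^1.11 + 6.9/1.336e+04] = -1.8 log₁₀[0.000124 + 0.000516] = 5.748, so f = 0.03027.
Darcy-Weisbach: ΔP = f(L/D)(ρV²/2) = 0.03027·(1828/0.155)·(0.5553·1.754²/2) = 0.03027·1.179e+04·0.8544 = 305 Pa.
ΔP = 305 Pa = 0.3050 kPa.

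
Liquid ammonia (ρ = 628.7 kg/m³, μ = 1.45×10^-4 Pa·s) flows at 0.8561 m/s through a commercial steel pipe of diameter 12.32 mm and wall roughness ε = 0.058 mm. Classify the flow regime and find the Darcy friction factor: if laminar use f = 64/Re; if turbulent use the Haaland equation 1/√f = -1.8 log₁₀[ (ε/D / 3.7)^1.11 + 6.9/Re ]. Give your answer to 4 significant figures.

Re = ρVD/μ = 628.7·0.8561·0.01232/0.000145 = 4.573e+04.
Re > 4000 → turbulent. ε/D = 5.8e-05/0.01232 = 0.00471; Haaland: 1/√f = -1.8 log₁₀[0.000611 + 0.000151] = 5.612, so f = 0.03175.

f ≈ 0.03175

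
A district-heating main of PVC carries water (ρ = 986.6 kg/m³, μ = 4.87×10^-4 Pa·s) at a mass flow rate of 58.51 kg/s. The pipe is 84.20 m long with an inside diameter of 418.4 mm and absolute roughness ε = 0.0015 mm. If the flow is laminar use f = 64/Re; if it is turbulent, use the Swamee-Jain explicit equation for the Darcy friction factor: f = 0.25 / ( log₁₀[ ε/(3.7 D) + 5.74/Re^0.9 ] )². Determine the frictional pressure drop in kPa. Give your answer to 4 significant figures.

A = πD²/4 = π(0.4184)²/4 = 0.1375 m²; mean velocity V = ṁ/(ρA) = 58.51/(986.6 · 0.1375) = 0.4313 m/s.
Reynolds number Re = ρVD/μ = 986.6 · 0.4313 · 0.4184 / 0.000487 = 3.656e+05.
Re > 4000 → turbulent. Relative roughness ε/D = 1.5e-06/0.4184 = 3.59e-06. Swamee-Jain: f = 0.25/(log₁₀[3.59e-06/3.7 + 5.74/3.656e+05^0.9])² = 0.25/(log₁₀[9.69e-07 + 5.65e-05])² = 0.25/(-4.24)² = 0.0139.
Darcy-Weisbach: ΔP = f(L/D)(ρV²/2) = 0.0139·(84.2/0.4184)·(986.6·0.4313²/2) = 0.0139·201.2·91.78 = 256.8 Pa.
ΔP = 256.8 Pa = 0.2568 kPa.

ΔP ≈ 0.2568 kPa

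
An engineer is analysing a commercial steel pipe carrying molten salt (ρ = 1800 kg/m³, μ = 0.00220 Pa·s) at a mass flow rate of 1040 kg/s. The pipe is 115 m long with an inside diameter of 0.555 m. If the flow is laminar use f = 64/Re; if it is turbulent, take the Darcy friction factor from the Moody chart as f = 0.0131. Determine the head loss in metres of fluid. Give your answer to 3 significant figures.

h_f ≈ 0.789 m

A = πD²/4 = π(0.555)²/4 = 0.2419 m²; mean velocity V = ṁ/(ρA) = 1040/(1800 · 0.2419) = 2.388 m/s.
Reynolds number Re = ρVD/μ = 1800 · 2.388 · 0.555 / 0.0022 = 1.084e+06.
Re > 4000 → turbulent; use the Moody-chart value f = 0.0131.
Darcy-Weisbach: ΔP = f(L/D)(ρV²/2) = 0.0131·(115/0.555)·(1800·2.388²/2) = 0.0131·207.2·5133 = 1.393e+04 Pa.
Head loss h_f = ΔP/(ρg) = 1.393e+04/(1800·9.81) = 0.789 m.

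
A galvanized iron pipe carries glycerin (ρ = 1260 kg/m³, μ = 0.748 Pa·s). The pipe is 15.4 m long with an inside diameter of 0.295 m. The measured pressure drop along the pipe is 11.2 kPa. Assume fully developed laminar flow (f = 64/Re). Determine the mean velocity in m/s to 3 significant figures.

For laminar flow, f = 64/Re with Re = ρVD/μ, so Darcy-Weisbach reduces to ΔP = 32μLV/D². Solving for V: V = ΔP·D²/(32μL) = 1.12e+04·(0.295)²/(32·0.748·15.4) = 2.644 m/s.
Check: Re = ρVD/μ = 1260·2.644·0.295/0.748 = 1314 < 2300, so the laminar assumption holds.

V ≈ 2.64 m/s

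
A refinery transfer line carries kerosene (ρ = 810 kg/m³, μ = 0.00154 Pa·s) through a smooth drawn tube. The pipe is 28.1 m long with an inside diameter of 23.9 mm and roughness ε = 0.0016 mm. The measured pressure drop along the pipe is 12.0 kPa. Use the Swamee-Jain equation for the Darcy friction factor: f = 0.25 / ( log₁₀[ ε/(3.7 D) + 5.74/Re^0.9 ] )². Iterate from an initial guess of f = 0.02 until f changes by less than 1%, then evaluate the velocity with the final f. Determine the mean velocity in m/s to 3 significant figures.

Rearranging Darcy-Weisbach: V = √(2·ΔP·D/(f·L·ρ)). With ε/D = 1.6e-06/0.0239 = 6.69e-05, iterate starting from f = 0.02:
  f = 0.02 → V = √(2·1.2e+04·0.0239/(0.02·28.1·810)) = 1.123 m/s; Re = ρVD/μ = 1.411e+04; f → 0.02837
  f = 0.02837 → V = 0.9424 m/s; Re = 1.185e+04; f → 0.02971
  f = 0.02971 → V = 0.9211 m/s; Re = 1.158e+04; f → 0.02989
Converged (Δf/f < 1%). With the final f = 0.02989: V = √(2·1.2e+04·0.0239/(0.02989·28.1·810)) = 0.9183 m/s.

V ≈ 0.918 m/s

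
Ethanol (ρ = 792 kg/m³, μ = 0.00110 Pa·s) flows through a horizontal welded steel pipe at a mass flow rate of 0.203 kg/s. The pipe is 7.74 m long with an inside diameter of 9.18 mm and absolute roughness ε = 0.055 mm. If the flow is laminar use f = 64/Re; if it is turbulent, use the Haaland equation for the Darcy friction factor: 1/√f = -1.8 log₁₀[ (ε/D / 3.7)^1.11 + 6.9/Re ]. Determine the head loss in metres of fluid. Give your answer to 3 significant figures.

A = πD²/4 = π(0.00918)²/4 = 6.619e-05 m²; mean velocity V = ṁ/(ρA) = 0.203/(792 · 6.619e-05) = 3.873 m/s.
Reynolds number Re = ρVD/μ = 792 · 3.873 · 0.00918 / 0.0011 = 2.56e+04.
Re > 4000 → turbulent. Relative roughness ε/D = 5.5e-05/0.00918 = 0.00599. Haaland: 1/√f = -1.8 log₁₀[(0.00599/3.7)^1.11 + 6.9/2.56e+04] = -1.8 log₁₀[0.000799 + 0.00027] = 5.348, so f = 0.03496.
Darcy-Weisbach: ΔP = f(L/D)(ρV²/2) = 0.03496·(7.74/0.00918)·(792·3.873²/2) = 0.03496·843.1·5939 = 1.75e+05 Pa.
Head loss h_f = ΔP/(ρg) = 1.75e+05/(792·9.81) = 22.5 m.

h_f ≈ 22.5 m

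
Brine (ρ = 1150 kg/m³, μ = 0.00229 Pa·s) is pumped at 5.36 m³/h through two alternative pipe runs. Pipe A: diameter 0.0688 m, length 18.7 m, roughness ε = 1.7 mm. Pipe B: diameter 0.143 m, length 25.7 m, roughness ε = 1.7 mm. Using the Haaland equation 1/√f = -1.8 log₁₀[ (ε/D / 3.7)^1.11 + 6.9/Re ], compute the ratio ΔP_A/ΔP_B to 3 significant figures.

ΔP_A/ΔP_B ≈ 33.2

Pipe A: V = Q/A = 0.001489/0.003718 = 0.4005 m/s; Re = 1.384e+04; ε/D = 0.0247; Haaland → f = 0.05533; ΔP_A = f(L/D)(ρV²/2) = 1387 Pa.
Pipe B: V = Q/A = 0.001489/0.01606 = 0.0927 m/s; Re = 6657; ε/D = 0.0119; Haaland → f = 0.04704; ΔP_B = f(L/D)(ρV²/2) = 41.78 Pa.
ΔP_A/ΔP_B = 1387/41.78 = 33.2.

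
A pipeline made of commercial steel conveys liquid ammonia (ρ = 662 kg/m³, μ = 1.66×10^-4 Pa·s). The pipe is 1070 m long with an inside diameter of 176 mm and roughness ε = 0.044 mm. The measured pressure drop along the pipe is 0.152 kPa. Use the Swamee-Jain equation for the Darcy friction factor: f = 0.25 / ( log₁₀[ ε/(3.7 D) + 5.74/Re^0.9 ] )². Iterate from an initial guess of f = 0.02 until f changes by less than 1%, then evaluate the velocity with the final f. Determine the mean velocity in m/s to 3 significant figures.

Rearranging Darcy-Weisbach: V = √(2·ΔP·D/(f·L·ρ)). With ε/D = 4.4e-05/0.176 = 0.00025, iterate starting from f = 0.02:
  f = 0.02 → V = √(2·152·0.176/(0.02·1070·662)) = 0.06146 m/s; Re = ρVD/μ = 4.313e+04; f → 0.02238
  f = 0.02238 → V = 0.0581 m/s; Re = 4.078e+04; f → 0.02263
  f = 0.02263 → V = 0.05777 m/s; Re = 4.055e+04; f → 0.02266
Converged (Δf/f < 1%). With the final f = 0.02266: V = √(2·152·0.176/(0.02266·1070·662)) = 0.05774 m/s.

V ≈ 0.0577 m/s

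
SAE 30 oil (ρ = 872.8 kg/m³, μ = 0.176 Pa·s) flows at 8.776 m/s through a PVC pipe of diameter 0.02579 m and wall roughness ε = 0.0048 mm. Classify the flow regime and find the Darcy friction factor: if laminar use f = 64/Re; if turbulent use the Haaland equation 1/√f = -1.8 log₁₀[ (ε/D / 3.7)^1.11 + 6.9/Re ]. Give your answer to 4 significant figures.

Re = ρVD/μ = 872.8·8.776·0.02579/0.176 = 1122.
Re < 2300 → laminar, so f = 64/Re = 0.05702 (roughness is irrelevant in laminar flow).

f ≈ 0.05702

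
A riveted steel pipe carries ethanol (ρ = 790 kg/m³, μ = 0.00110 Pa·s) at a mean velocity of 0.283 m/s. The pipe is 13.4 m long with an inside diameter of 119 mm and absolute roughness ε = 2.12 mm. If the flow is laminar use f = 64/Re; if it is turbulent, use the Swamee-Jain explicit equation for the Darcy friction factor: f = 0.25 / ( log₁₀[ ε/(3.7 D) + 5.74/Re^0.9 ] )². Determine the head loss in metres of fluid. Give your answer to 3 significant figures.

h_f ≈ 0.0225 m

Reynolds number Re = ρVD/μ = 790 · 0.283 · 0.119 / 0.0011 = 2.419e+04.
Re > 4000 → turbulent. Relative roughness ε/D = 0.00212/0.119 = 0.0178. Swamee-Jain: f = 0.25/(log₁₀[0.0178/3.7 + 5.74/2.419e+04^0.9])² = 0.25/(log₁₀[0.00481 + 0.000651])² = 0.25/(-2.262)² = 0.04885.
Darcy-Weisbach: ΔP = f(L/D)(ρV²/2) = 0.04885·(13.4/0.119)·(790·0.283²/2) = 0.04885·112.6·31.64 = 174 Pa.
Head loss h_f = ΔP/(ρg) = 174/(790·9.81) = 0.0225 m.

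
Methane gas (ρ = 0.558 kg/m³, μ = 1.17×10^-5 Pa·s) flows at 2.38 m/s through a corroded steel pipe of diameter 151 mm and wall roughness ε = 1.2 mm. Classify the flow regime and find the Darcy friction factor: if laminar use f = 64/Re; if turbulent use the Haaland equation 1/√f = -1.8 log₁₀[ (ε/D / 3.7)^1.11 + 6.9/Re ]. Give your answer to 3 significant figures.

f ≈ 0.0387

Re = ρVD/μ = 0.558·2.38·0.151/1.17e-05 = 1.714e+04.
Re > 4000 → turbulent. ε/D = 0.0012/0.151 = 0.00795; Haaland: 1/√f = -1.8 log₁₀[0.00109 + 0.000403] = 5.085, so f = 0.03867.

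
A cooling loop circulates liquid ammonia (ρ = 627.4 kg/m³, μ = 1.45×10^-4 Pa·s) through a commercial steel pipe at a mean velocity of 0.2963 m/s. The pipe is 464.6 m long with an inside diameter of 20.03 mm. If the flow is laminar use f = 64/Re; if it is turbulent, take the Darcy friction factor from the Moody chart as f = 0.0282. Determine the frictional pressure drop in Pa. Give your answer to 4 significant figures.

ΔP ≈ 18010 Pa

Reynolds number Re = ρVD/μ = 627.4 · 0.2963 · 0.02003 / 0.000145 = 2.568e+04.
Re > 4000 → turbulent; use the Moody-chart value f = 0.0282.
Darcy-Weisbach: ΔP = f(L/D)(ρV²/2) = 0.0282·(464.6/0.02003)·(627.4·0.2963²/2) = 0.0282·2.32e+04·27.54 = 1.801e+04 Pa.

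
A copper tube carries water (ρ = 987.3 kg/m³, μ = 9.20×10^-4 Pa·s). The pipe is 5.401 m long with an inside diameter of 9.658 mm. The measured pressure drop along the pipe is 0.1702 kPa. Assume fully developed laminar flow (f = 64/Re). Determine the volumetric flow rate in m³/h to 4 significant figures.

Q ≈ 0.02633 m³/h

For laminar flow, f = 64/Re with Re = ρVD/μ, so Darcy-Weisbach reduces to ΔP = 32μLV/D². Solving for V: V = ΔP·D²/(32μL) = 170.2·(0.009658)²/(32·0.00092·5.401) = 0.09984 m/s.
Check: Re = ρVD/μ = 987.3·0.09984·0.009658/0.00092 = 1035 < 2300, so the laminar assumption holds.
Q = V·A = 0.09984·(π/4·0.009658²) = 7.315e-06 m³/s = 0.02633 m³/h.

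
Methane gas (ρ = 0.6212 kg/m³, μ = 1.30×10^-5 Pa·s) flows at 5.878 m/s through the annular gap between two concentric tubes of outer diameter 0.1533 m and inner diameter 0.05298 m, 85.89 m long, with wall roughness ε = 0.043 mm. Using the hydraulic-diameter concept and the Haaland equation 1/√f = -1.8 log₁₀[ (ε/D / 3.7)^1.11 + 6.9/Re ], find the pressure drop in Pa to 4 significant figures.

ΔP ≈ 226.1 Pa

Hydraulic diameter D_h = 4A/P = D_o - D_i = 0.1533 - 0.05298 = 0.1003 m.
Re = ρVD_h/μ = 0.6212·5.878·0.1003/1.3e-05 = 2.818e+04.
ε/D_h = 4.3e-05/0.1003 = 0.000429; Haaland gives 1/√f = -1.8 log₁₀[4.27e-05+0.000245] = 6.374, so f = 0.02461.
ΔP = f(L/D_h)(ρV²/2) = 0.02461·85.89/0.1003·10.73 = 226.1 Pa.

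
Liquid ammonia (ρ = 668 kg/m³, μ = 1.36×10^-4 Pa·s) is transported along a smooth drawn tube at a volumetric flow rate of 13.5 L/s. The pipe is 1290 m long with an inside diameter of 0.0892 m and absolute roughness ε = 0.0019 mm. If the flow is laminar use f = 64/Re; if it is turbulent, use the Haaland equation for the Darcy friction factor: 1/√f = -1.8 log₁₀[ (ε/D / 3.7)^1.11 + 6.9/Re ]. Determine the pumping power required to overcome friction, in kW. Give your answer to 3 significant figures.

P ≈ 3.68 kW

Q = 13.5 L/s = 13.5/1000 = 0.0135 m³/s.
Cross-sectional area A = πD²/4 = π(0.0892)²/4 = 0.006249 m²; mean velocity V = Q/A = 0.0135/0.006249 = 2.16 m/s.
Reynolds number Re = ρVD/μ = 668 · 2.16 · 0.0892 / 0.000136 = 9.465e+05.
Re > 4000 → turbulent. Relative roughness ε/D = 1.9e-06/0.0892 = 2.13e-05. Haaland: 1/√f = -1.8 log₁₀[(2.13e-05/3.7)^1.11 + 6.9/9.465e+05] = -1.8 log₁₀[1.53e-06 + 7.29e-06] = 9.098, so f = 0.01208.
Darcy-Weisbach: ΔP = f(L/D)(ρV²/2) = 0.01208·(1290/0.0892)·(668·2.16²/2) = 0.01208·1.446e+04·1559 = 2.723e+05 Pa.
Pumping power P = QΔP = 0.0135·2.723e+05 = 3676 W = 3.68 kW.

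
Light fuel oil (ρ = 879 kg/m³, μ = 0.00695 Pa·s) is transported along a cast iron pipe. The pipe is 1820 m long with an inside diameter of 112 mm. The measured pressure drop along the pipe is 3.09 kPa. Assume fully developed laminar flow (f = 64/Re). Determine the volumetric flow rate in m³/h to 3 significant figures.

For laminar flow, f = 64/Re with Re = ρVD/μ, so Darcy-Weisbach reduces to ΔP = 32μLV/D². Solving for V: V = ΔP·D²/(32μL) = 3090·(0.112)²/(32·0.00695·1820) = 0.09576 m/s.
Check: Re = ρVD/μ = 879·0.09576·0.112/0.00695 = 1356 < 2300, so the laminar assumption holds.
Q = V·A = 0.09576·(π/4·0.112²) = 0.0009434 m³/s = 3.40 m³/h.

Q ≈ 3.40 m³/h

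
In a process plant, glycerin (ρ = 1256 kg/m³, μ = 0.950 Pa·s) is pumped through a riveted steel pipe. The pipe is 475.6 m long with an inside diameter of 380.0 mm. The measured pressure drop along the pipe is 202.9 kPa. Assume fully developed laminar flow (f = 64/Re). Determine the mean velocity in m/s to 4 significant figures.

V ≈ 2.026 m/s

For laminar flow, f = 64/Re with Re = ρVD/μ, so Darcy-Weisbach reduces to ΔP = 32μLV/D². Solving for V: V = ΔP·D²/(32μL) = 2.029e+05·(0.38)²/(32·0.95·475.6) = 2.026 m/s.
Check: Re = ρVD/μ = 1256·2.026·0.38/0.95 = 1018 < 2300, so the laminar assumption holds.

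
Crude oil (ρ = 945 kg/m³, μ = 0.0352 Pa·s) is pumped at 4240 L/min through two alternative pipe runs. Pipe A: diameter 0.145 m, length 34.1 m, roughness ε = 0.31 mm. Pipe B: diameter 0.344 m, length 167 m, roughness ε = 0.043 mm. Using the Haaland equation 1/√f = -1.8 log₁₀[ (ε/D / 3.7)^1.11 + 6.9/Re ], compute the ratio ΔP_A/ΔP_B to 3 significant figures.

Pipe A: V = Q/A = 0.07067/0.01651 = 4.279 m/s; Re = 1.666e+04; ε/D = 0.00214; Haaland → f = 0.03062; ΔP_A = f(L/D)(ρV²/2) = 6.231e+04 Pa.
Pipe B: V = Q/A = 0.07067/0.09294 = 0.7603 m/s; Re = 7022; ε/D = 0.000125; Haaland → f = 0.03423; ΔP_B = f(L/D)(ρV²/2) = 4539 Pa.
ΔP_A/ΔP_B = 6.231e+04/4539 = 13.7.

ΔP_A/ΔP_B ≈ 13.7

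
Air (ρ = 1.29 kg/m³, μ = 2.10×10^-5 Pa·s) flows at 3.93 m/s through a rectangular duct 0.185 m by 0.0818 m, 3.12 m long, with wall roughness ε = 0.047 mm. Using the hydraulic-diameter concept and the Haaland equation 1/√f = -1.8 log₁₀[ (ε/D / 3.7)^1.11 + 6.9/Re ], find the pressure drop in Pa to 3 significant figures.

Hydraulic diameter D_h = 4A/P = 4·(0.185·0.0818)/(2·(0.185+0.0818)) = 0.06053/0.5336 = 0.1134 m.
Re = ρVD_h/μ = 1.29·3.93·0.1134/2.1e-05 = 2.739e+04.
ε/D_h = 4.7e-05/0.1134 = 0.000414; Haaland gives 1/√f = -1.8 log₁₀[4.12e-05+0.000252] = 6.359, so f = 0.02473.
ΔP = f(L/D_h)(ρV²/2) = 0.02473·3.12/0.1134·9.962 = 6.775 Pa.

ΔP ≈ 6.77 Pa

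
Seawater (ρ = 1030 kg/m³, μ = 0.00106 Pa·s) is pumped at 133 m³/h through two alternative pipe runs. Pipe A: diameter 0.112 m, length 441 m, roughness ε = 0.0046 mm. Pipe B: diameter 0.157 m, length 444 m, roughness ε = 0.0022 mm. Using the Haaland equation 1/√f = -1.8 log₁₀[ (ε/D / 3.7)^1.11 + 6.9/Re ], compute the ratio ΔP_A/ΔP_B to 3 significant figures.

Pipe A: V = Q/A = 0.03694/0.009852 = 3.75 m/s; Re = 4.081e+05; ε/D = 4.11e-05; Haaland → f = 0.01399; ΔP_A = f(L/D)(ρV²/2) = 3.989e+05 Pa.
Pipe B: V = Q/A = 0.03694/0.01936 = 1.908 m/s; Re = 2.911e+05; ε/D = 1.4e-05; Haaland → f = 0.01454; ΔP_B = f(L/D)(ρV²/2) = 7.71e+04 Pa.
ΔP_A/ΔP_B = 3.989e+05/7.71e+04 = 5.17.

ΔP_A/ΔP_B ≈ 5.17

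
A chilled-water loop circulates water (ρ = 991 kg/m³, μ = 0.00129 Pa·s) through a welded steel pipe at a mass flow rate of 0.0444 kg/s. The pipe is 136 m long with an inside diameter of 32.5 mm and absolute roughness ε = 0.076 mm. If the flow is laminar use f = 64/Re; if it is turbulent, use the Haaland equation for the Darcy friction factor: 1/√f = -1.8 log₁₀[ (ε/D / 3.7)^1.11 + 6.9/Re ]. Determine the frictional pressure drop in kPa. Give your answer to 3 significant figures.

A = πD²/4 = π(0.0325)²/4 = 0.0008296 m²; mean velocity V = ṁ/(ρA) = 0.0444/(991 · 0.0008296) = 0.05401 m/s.
Reynolds number Re = ρVD/μ = 991 · 0.05401 · 0.0325 / 0.00129 = 1348.
Re < 2300 → laminar flow, so f = 64/Re = 64/1348 = 0.04746 (the turbulent correlation is not needed).
Darcy-Weisbach: ΔP = f(L/D)(ρV²/2) = 0.04746·(136/0.0325)·(991·0.05401²/2) = 0.04746·4185·1.445 = 287.1 Pa.
ΔP = 287.1 Pa = 0.287 kPa.

ΔP ≈ 0.287 kPa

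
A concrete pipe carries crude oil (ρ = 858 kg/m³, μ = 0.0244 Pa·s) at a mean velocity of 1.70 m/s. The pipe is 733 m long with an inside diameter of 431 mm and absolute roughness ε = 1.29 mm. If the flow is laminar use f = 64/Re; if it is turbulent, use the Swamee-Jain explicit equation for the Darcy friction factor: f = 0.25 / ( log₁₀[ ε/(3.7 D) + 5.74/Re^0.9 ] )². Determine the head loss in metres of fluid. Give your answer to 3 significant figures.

Reynolds number Re = ρVD/μ = 858 · 1.7 · 0.431 / 0.0244 = 2.576e+04.
Re > 4000 → turbulent. Relative roughness ε/D = 0.00129/0.431 = 0.00299. Swamee-Jain: f = 0.25/(log₁₀[0.00299/3.7 + 5.74/2.576e+04^0.9])² = 0.25/(log₁₀[0.000809 + 0.000615])² = 0.25/(-2.846)² = 0.03086.
Darcy-Weisbach: ΔP = f(L/D)(ρV²/2) = 0.03086·(733/0.431)·(858·1.7²/2) = 0.03086·1701·1240 = 6.506e+04 Pa.
Head loss h_f = ΔP/(ρg) = 6.506e+04/(858·9.81) = 7.73 m.

h_f ≈ 7.73 m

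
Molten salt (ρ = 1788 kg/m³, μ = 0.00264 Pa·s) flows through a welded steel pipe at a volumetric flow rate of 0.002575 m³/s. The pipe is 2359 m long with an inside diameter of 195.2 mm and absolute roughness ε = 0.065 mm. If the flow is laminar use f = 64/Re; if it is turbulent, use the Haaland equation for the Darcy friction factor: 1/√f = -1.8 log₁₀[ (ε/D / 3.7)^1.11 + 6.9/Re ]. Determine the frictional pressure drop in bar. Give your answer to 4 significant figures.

Cross-sectional area A = πD²/4 = π(0.1952)²/4 = 0.02993 m²; mean velocity V = Q/A = 0.002575/0.02993 = 0.08605 m/s.
Reynolds number Re = ρVD/μ = 1788 · 0.08605 · 0.1952 / 0.00264 = 1.138e+04.
Re > 4000 → turbulent. Relative roughness ε/D = 6.5e-05/0.1952 = 0.000333. Haaland: 1/√f = -1.8 log₁₀[(0.000333/3.7)^1.11 + 6.9/1.138e+04] = -1.8 log₁₀[3.23e-05 + 0.000607] = 5.75, so f = 0.03024.
Darcy-Weisbach: ΔP = f(L/D)(ρV²/2) = 0.03024·(2359/0.1952)·(1788·0.08605²/2) = 0.03024·1.209e+04·6.619 = 2419 Pa.
ΔP = 2419 Pa = 0.02419 bar.

ΔP ≈ 0.02419 bar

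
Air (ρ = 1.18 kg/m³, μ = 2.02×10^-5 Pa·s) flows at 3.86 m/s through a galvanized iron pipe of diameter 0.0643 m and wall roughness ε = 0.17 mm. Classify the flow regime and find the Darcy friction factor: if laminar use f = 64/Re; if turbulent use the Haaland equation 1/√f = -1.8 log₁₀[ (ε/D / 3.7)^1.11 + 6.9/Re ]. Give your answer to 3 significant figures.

Re = ρVD/μ = 1.18·3.86·0.0643/2.02e-05 = 1.45e+04.
Re > 4000 → turbulent. ε/D = 0.00017/0.0643 = 0.00264; Haaland: 1/√f = -1.8 log₁₀[0.000322 + 0.000476] = 5.576, so f = 0.03216.

f ≈ 0.0322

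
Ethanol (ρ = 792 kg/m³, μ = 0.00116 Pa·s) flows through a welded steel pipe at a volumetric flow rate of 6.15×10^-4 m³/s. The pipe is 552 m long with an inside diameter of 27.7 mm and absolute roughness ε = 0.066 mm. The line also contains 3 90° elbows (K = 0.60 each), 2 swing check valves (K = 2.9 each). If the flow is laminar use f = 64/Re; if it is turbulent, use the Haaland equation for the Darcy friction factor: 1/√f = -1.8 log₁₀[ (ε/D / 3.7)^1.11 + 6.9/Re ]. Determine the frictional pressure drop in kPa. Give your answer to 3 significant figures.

ΔP ≈ 252 kPa

Cross-sectional area A = πD²/4 = π(0.0277)²/4 = 0.0006026 m²; mean velocity V = Q/A = 0.000615/0.0006026 = 1.021 m/s.
Reynolds number Re = ρVD/μ = 792 · 1.021 · 0.0277 / 0.00116 = 1.93e+04.
Re > 4000 → turbulent. Relative roughness ε/D = 6.6e-05/0.0277 = 0.00238. Haaland: 1/√f = -1.8 log₁₀[(0.00238/3.7)^1.11 + 6.9/1.93e+04] = -1.8 log₁₀[0.000287 + 0.000358] = 5.743, so f = 0.03031.
Total minor-loss coefficient ΣK = 3·0.6 + 2·2.9 = 7.6.
ΔP = [f·L/D + ΣK]·(ρV²/2) = [0.03031·552/0.0277 + 7.6]·(792·1.021²/2) = [604.1 + 7.6]·412.4 = 2.523e+05 Pa.
ΔP = 2.523e+05 Pa = 252 kPa.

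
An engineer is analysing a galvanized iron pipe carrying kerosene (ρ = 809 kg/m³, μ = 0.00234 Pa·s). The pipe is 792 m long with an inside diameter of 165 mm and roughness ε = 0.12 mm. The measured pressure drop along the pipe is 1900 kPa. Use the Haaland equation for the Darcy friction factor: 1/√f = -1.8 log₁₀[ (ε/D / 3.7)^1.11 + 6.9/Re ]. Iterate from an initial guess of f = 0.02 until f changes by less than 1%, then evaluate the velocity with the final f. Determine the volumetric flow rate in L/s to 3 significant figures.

Rearranging Darcy-Weisbach: V = √(2·ΔP·D/(f·L·ρ)). With ε/D = 0.00012/0.165 = 0.000727, iterate starting from f = 0.02:
  f = 0.02 → V = √(2·1.9e+06·0.165/(0.02·792·809)) = 6.995 m/s; Re = ρVD/μ = 3.99e+05; f → 0.01904
  f = 0.01904 → V = 7.169 m/s; Re = 4.09e+05; f → 0.01902
Converged (Δf/f < 1%). With the final f = 0.01902: V = √(2·1.9e+06·0.165/(0.01902·792·809)) = 7.172 m/s.
Q = V·A = 7.172·(π/4·0.165²) = 0.1534 m³/s = 153 L/s.

Q ≈ 153 L/s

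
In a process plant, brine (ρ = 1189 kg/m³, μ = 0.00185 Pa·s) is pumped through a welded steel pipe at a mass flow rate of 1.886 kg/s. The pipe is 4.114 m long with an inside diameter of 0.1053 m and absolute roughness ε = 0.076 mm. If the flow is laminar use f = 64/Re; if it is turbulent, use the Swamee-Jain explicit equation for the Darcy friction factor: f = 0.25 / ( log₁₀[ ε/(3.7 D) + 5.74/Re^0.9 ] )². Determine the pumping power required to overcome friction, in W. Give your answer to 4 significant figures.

P ≈ 0.03743 W

A = πD²/4 = π(0.1053)²/4 = 0.008709 m²; mean velocity V = ṁ/(ρA) = 1.886/(1189 · 0.008709) = 0.1821 m/s.
Reynolds number Re = ρVD/μ = 1189 · 0.1821 · 0.1053 / 0.00185 = 1.233e+04.
Re > 4000 → turbulent. Relative roughness ε/D = 7.6e-05/0.1053 = 0.000722. Swamee-Jain: f = 0.25/(log₁₀[0.000722/3.7 + 5.74/1.233e+04^0.9])² = 0.25/(log₁₀[0.000195 + 0.00119])² = 0.25/(-2.857)² = 0.03062.
Darcy-Weisbach: ΔP = f(L/D)(ρV²/2) = 0.03062·(4.114/0.1053)·(1189·0.1821²/2) = 0.03062·39.07·19.72 = 23.6 Pa.
Q = ṁ/ρ = 1.886/1189 = 0.001586 m³/s.
Pumping power P = QΔP = 0.001586·23.6 = 0.037432 W = 0.03743 W.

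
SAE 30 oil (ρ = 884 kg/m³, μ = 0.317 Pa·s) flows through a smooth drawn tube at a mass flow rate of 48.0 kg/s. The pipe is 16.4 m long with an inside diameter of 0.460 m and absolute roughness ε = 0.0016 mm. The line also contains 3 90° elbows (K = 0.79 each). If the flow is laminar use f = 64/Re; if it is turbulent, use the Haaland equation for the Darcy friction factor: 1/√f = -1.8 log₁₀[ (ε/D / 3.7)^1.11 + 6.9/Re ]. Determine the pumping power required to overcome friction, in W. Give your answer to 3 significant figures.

A = πD²/4 = π(0.46)²/4 = 0.1662 m²; mean velocity V = ṁ/(ρA) = 48/(884 · 0.1662) = 0.3267 m/s.
Reynolds number Re = ρVD/μ = 884 · 0.3267 · 0.46 / 0.317 = 419.1.
Re < 2300 → laminar flow, so f = 64/Re = 64/419.1 = 0.1527 (the turbulent correlation is not needed).
Total minor-loss coefficient ΣK = 3·0.79 = 2.37.
ΔP = [f·L/D + ΣK]·(ρV²/2) = [0.1527·16.4/0.46 + 2.37]·(884·0.3267²/2) = [5.444 + 2.37]·47.18 = 368.7 Pa.
Q = ṁ/ρ = 48/884 = 0.0543 m³/s.
Pumping power P = QΔP = 0.0543·368.7 = 20.02 W = 20.0 W.

P ≈ 20.0 W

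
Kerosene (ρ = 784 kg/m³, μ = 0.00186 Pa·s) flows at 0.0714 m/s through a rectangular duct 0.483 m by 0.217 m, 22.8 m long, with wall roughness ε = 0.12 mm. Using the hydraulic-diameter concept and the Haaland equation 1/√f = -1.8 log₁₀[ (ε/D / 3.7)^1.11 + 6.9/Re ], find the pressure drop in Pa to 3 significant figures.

Hydraulic diameter D_h = 4A/P = 4·(0.483·0.217)/(2·(0.483+0.217)) = 0.4192/1.4 = 0.2995 m.
Re = ρVD_h/μ = 784·0.0714·0.2995/0.00186 = 9012.
ε/D_h = 0.00012/0.2995 = 0.000401; Haaland gives 1/√f = -1.8 log₁₀[3.97e-05+0.000766] = 5.569, so f = 0.03224.
ΔP = f(L/D_h)(ρV²/2) = 0.03224·22.8/0.2995·1.998 = 4.905 Pa.

ΔP ≈ 4.91 Pa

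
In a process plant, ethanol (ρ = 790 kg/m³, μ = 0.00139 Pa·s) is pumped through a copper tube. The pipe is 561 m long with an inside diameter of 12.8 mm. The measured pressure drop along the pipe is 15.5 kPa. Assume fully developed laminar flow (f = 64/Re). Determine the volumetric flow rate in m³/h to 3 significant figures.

For laminar flow, f = 64/Re with Re = ρVD/μ, so Darcy-Weisbach reduces to ΔP = 32μLV/D². Solving for V: V = ΔP·D²/(32μL) = 1.55e+04·(0.0128)²/(32·0.00139·561) = 0.1018 m/s.
Check: Re = ρVD/μ = 790·0.1018·0.0128/0.00139 = 740.4 < 2300, so the laminar assumption holds.
Q = V·A = 0.1018·(π/4·0.0128²) = 1.31e-05 m³/s = 0.0471 m³/h.

Q ≈ 0.0471 m³/h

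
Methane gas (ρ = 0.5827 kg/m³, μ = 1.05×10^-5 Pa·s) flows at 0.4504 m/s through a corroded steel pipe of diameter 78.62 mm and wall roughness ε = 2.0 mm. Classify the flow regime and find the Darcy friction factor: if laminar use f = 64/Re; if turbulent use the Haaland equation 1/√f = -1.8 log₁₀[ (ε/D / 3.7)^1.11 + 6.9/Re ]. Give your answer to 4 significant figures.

Re = ρVD/μ = 0.5827·0.4504·0.07862/1.05e-05 = 1965.
Re < 2300 → laminar, so f = 64/Re = 0.03257 (roughness is irrelevant in laminar flow).

f ≈ 0.03257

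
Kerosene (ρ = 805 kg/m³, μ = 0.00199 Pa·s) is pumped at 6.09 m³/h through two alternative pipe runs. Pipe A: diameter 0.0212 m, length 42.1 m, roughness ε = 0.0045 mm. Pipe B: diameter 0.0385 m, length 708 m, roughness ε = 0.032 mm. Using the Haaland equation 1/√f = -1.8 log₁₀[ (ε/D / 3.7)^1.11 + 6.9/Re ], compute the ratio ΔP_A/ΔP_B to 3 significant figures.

Pipe A: V = Q/A = 0.001692/0.000353 = 4.792 m/s; Re = 4.11e+04; ε/D = 0.000212; Haaland → f = 0.02222; ΔP_A = f(L/D)(ρV²/2) = 4.079e+05 Pa.
Pipe B: V = Q/A = 0.001692/0.001164 = 1.453 m/s; Re = 2.263e+04; ε/D = 0.000831; Haaland → f = 0.02663; ΔP_B = f(L/D)(ρV²/2) = 4.162e+05 Pa.
ΔP_A/ΔP_B = 4.079e+05/4.162e+05 = 0.980.

ΔP_A/ΔP_B ≈ 0.980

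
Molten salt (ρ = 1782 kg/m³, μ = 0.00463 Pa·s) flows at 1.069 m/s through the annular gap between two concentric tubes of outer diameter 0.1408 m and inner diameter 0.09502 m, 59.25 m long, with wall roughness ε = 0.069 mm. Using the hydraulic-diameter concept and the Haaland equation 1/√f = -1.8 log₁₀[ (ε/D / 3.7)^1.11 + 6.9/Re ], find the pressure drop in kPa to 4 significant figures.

ΔP ≈ 38.07 kPa

Hydraulic diameter D_h = 4A/P = D_o - D_i = 0.1408 - 0.09502 = 0.04578 m.
Re = ρVD_h/μ = 1782·1.069·0.04578/0.00463 = 1.884e+04.
ε/D_h = 6.9e-05/0.04578 = 0.00151; Haaland gives 1/√f = -1.8 log₁₀[0.000173+0.000366] = 5.883, so f = 0.02889.
ΔP = f(L/D_h)(ρV²/2) = 0.02889·59.25/0.04578·1018 = 3.807e+04 Pa.
ΔP = 38.07 kPa.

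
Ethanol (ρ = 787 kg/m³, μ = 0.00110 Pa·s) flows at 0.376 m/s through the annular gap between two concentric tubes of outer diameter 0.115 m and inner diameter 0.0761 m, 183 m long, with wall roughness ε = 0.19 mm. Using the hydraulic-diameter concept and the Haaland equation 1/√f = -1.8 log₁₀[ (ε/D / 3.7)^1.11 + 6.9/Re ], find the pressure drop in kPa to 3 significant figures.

Hydraulic diameter D_h = 4A/P = D_o - D_i = 0.115 - 0.0761 = 0.0389 m.
Re = ρVD_h/μ = 787·0.376·0.0389/0.0011 = 1.046e+04.
ε/D_h = 0.00019/0.0389 = 0.00488; Haaland gives 1/√f = -1.8 log₁₀[0.000637+0.000659] = 5.197, so f = 0.03702.
ΔP = f(L/D_h)(ρV²/2) = 0.03702·183/0.0389·55.63 = 9689 Pa.
ΔP = 9.69 kPa.

ΔP ≈ 9.69 kPa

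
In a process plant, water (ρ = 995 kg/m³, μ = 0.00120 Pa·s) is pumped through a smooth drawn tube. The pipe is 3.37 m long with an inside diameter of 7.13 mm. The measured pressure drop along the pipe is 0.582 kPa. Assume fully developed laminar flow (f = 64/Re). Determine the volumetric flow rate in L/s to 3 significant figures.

Q ≈ 0.00913 L/s

For laminar flow, f = 64/Re with Re = ρVD/μ, so Darcy-Weisbach reduces to ΔP = 32μLV/D². Solving for V: V = ΔP·D²/(32μL) = 582·(0.00713)²/(32·0.0012·3.37) = 0.2286 m/s.
Check: Re = ρVD/μ = 995·0.2286·0.00713/0.0012 = 1352 < 2300, so the laminar assumption holds.
Q = V·A = 0.2286·(π/4·0.00713²) = 9.129e-06 m³/s = 0.00913 L/s.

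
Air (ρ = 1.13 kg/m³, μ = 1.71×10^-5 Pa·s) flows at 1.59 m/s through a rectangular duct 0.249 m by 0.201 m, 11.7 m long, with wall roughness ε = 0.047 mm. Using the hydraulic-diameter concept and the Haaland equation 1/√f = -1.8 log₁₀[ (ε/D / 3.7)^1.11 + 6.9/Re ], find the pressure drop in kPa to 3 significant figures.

ΔP ≈ 0.00189 kPa

Hydraulic diameter D_h = 4A/P = 4·(0.249·0.201)/(2·(0.249+0.201)) = 0.2002/0.9 = 0.2224 m.
Re = ρVD_h/μ = 1.13·1.59·0.2224/1.71e-05 = 2.337e+04.
ε/D_h = 4.7e-05/0.2224 = 0.000211; Haaland gives 1/√f = -1.8 log₁₀[1.95e-05+0.000295] = 6.304, so f = 0.02517.
ΔP = f(L/D_h)(ρV²/2) = 0.02517·11.7/0.2224·1.428 = 1.891 Pa.
ΔP = 0.00189 kPa.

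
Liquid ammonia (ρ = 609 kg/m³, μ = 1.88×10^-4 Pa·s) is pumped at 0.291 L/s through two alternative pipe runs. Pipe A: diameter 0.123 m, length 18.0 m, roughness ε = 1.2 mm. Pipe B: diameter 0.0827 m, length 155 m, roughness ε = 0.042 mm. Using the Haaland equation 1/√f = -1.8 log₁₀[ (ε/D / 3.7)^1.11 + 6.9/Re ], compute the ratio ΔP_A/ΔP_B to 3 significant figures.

ΔP_A/ΔP_B ≈ 0.0238

Pipe A: V = Q/A = 0.000291/0.01188 = 0.02449 m/s; Re = 9758; ε/D = 0.00976; Haaland → f = 0.0429; ΔP_A = f(L/D)(ρV²/2) = 1.147 Pa.
Pipe B: V = Q/A = 0.000291/0.005372 = 0.05417 m/s; Re = 1.451e+04; ε/D = 0.000508; Haaland → f = 0.02872; ΔP_B = f(L/D)(ρV²/2) = 48.11 Pa.
ΔP_A/ΔP_B = 1.147/48.11 = 0.0238.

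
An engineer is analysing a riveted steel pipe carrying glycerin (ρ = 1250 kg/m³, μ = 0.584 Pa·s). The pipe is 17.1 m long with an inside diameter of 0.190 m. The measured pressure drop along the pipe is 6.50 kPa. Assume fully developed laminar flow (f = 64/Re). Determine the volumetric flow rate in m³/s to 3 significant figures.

For laminar flow, f = 64/Re with Re = ρVD/μ, so Darcy-Weisbach reduces to ΔP = 32μLV/D². Solving for V: V = ΔP·D²/(32μL) = 6500·(0.19)²/(32·0.584·17.1) = 0.7343 m/s.
Check: Re = ρVD/μ = 1250·0.7343·0.19/0.584 = 298.6 < 2300, so the laminar assumption holds.
Q = V·A = 0.7343·(π/4·0.19²) = 0.02082 m³/s = 0.0208 m³/s.

Q ≈ 0.0208 m³/s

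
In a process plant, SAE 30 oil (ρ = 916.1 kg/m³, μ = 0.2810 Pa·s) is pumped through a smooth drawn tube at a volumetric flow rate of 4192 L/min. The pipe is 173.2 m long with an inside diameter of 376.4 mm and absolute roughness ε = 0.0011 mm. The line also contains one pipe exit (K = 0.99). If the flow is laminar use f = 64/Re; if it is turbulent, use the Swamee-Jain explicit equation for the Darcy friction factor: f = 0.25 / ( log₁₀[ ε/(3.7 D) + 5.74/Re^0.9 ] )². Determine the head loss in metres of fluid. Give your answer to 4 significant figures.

h_f ≈ 0.7879 m

Q = 4192 L/min = 4192/60000 = 0.06987 m³/s.
Cross-sectional area A = πD²/4 = π(0.3764)²/4 = 0.1113 m²; mean velocity V = Q/A = 0.06987/0.1113 = 0.6279 m/s.
Reynolds number Re = ρVD/μ = 916.1 · 0.6279 · 0.3764 / 0.281 = 770.5.
Re < 2300 → laminar flow, so f = 64/Re = 64/770.5 = 0.08306 (the turbulent correlation is not needed).
Total minor-loss coefficient ΣK = 1·0.99 = 0.99.
ΔP = [f·L/D + ΣK]·(ρV²/2) = [0.08306·173.2/0.3764 + 0.99]·(916.1·0.6279²/2) = [38.22 + 0.99]·180.6 = 7081 Pa.
Head loss h_f = ΔP/(ρg) = 7081/(916.1·9.81) = 0.7879 m.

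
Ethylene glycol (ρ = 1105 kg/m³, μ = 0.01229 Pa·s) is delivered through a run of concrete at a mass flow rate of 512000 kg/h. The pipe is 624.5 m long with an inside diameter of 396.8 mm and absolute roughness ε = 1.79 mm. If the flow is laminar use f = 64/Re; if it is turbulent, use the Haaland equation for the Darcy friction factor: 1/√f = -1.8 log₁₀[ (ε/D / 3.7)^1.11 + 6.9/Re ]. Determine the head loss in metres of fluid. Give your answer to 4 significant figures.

h_f ≈ 2.765 m

ṁ = 512000 kg/h = 512000/3600 = 142.2 kg/s.
A = πD²/4 = π(0.3968)²/4 = 0.1237 m²; mean velocity V = ṁ/(ρA) = 142.2/(1105 · 0.1237) = 1.041 m/s.
Reynolds number Re = ρVD/μ = 1105 · 1.041 · 0.3968 / 0.0123 = 3.713e+04.
Re > 4000 → turbulent. Relative roughness ε/D = 0.00179/0.3968 = 0.00451. Haaland: 1/√f = -1.8 log₁₀[(0.00451/3.7)^1.11 + 6.9/3.713e+04] = -1.8 log₁₀[0.000583 + 0.000186] = 5.606, so f = 0.03182.
Darcy-Weisbach: ΔP = f(L/D)(ρV²/2) = 0.03182·(624.5/0.3968)·(1105·1.041²/2) = 0.03182·1574·598.5 = 2.998e+04 Pa.
Head loss h_f = ΔP/(ρg) = 2.998e+04/(1105·9.81) = 2.765 m.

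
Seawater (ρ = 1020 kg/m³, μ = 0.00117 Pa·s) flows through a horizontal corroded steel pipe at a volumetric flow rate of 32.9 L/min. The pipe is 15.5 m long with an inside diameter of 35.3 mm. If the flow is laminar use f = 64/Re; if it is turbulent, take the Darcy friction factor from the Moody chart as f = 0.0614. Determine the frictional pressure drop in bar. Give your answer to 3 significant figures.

Q = 32.9 L/min = 32.9/60000 = 0.0005483 m³/s.
Cross-sectional area A = πD²/4 = π(0.0353)²/4 = 0.0009787 m²; mean velocity V = Q/A = 0.0005483/0.0009787 = 0.5603 m/s.
Reynolds number Re = ρVD/μ = 1020 · 0.5603 · 0.0353 / 0.00117 = 1.724e+04.
Re > 4000 → turbulent; use the Moody-chart value f = 0.0614.
Darcy-Weisbach: ΔP = f(L/D)(ρV²/2) = 0.0614·(15.5/0.0353)·(1020·0.5603²/2) = 0.0614·439.1·160.1 = 4316 Pa.
ΔP = 4316 Pa = 0.0432 bar.

ΔP ≈ 0.0432 bar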